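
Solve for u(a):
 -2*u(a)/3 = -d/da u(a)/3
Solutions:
 u(a) = C1*exp(2*a)


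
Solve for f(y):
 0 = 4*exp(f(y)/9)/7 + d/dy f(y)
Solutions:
 f(y) = 9*log(1/(C1 + 4*y)) + 9*log(63)


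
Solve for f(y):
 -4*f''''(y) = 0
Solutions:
 f(y) = C1 + C2*y + C3*y^2 + C4*y^3


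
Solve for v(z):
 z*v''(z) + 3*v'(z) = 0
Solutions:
 v(z) = C1 + C2/z^2


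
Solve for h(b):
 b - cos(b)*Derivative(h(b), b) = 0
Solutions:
 h(b) = C1 + Integral(b/cos(b), b)


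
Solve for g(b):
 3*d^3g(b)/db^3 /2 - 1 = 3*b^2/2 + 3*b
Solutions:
 g(b) = C1 + C2*b + C3*b^2 + b^5/60 + b^4/12 + b^3/9


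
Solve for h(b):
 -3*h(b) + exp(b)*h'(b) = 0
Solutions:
 h(b) = C1*exp(-3*exp(-b))


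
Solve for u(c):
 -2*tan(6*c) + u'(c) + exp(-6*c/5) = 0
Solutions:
 u(c) = C1 + log(tan(6*c)^2 + 1)/6 + 5*exp(-6*c/5)/6


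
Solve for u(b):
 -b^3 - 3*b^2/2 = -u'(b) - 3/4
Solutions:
 u(b) = C1 + b^4/4 + b^3/2 - 3*b/4


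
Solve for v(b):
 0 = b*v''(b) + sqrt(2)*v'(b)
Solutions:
 v(b) = C1 + C2*b^(1 - sqrt(2))


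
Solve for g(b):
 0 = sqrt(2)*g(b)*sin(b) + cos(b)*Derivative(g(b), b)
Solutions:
 g(b) = C1*cos(b)^(sqrt(2))


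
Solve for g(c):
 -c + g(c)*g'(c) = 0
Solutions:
 g(c) = -sqrt(C1 + c^2)
 g(c) = sqrt(C1 + c^2)


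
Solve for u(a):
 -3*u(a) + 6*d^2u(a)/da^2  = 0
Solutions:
 u(a) = C1*exp(-sqrt(2)*a/2) + C2*exp(sqrt(2)*a/2)


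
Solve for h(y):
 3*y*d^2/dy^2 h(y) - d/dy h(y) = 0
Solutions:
 h(y) = C1 + C2*y^(4/3)


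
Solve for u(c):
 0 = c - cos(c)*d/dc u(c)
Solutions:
 u(c) = C1 + Integral(c/cos(c), c)


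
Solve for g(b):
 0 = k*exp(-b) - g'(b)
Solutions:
 g(b) = C1 - k*exp(-b)


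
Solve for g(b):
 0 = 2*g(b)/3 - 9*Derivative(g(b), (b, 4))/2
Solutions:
 g(b) = C1*exp(-sqrt(2)*3^(1/4)*b/3) + C2*exp(sqrt(2)*3^(1/4)*b/3) + C3*sin(sqrt(2)*3^(1/4)*b/3) + C4*cos(sqrt(2)*3^(1/4)*b/3)


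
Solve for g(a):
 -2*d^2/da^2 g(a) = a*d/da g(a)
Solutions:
 g(a) = C1 + C2*erf(a/2)


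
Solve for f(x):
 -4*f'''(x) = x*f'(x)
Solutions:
 f(x) = C1 + Integral(C2*airyai(-2^(1/3)*x/2) + C3*airybi(-2^(1/3)*x/2), x)


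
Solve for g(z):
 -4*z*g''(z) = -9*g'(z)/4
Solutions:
 g(z) = C1 + C2*z^(25/16)


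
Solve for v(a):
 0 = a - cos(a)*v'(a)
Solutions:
 v(a) = C1 + Integral(a/cos(a), a)


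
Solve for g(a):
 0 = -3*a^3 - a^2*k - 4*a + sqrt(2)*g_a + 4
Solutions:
 g(a) = C1 + 3*sqrt(2)*a^4/8 + sqrt(2)*a^3*k/6 + sqrt(2)*a^2 - 2*sqrt(2)*a


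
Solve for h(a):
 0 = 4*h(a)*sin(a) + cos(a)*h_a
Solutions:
 h(a) = C1*cos(a)^4


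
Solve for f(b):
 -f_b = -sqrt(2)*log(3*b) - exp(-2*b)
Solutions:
 f(b) = C1 + sqrt(2)*b*log(b) + sqrt(2)*b*(-1 + log(3)) - exp(-2*b)/2


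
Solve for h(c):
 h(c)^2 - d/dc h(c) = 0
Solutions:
 h(c) = -1/(C1 + c)


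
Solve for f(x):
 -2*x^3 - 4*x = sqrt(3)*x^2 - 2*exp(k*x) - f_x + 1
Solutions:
 f(x) = C1 + x^4/2 + sqrt(3)*x^3/3 + 2*x^2 + x - 2*exp(k*x)/k


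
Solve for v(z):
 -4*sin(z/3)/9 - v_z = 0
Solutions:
 v(z) = C1 + 4*cos(z/3)/3


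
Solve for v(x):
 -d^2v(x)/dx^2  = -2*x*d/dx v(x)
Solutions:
 v(x) = C1 + C2*erfi(x)


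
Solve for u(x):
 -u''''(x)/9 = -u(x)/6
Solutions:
 u(x) = C1*exp(-2^(3/4)*3^(1/4)*x/2) + C2*exp(2^(3/4)*3^(1/4)*x/2) + C3*sin(2^(3/4)*3^(1/4)*x/2) + C4*cos(2^(3/4)*3^(1/4)*x/2)


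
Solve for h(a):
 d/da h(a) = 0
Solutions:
 h(a) = C1


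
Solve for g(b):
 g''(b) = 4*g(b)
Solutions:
 g(b) = C1*exp(-2*b) + C2*exp(2*b)


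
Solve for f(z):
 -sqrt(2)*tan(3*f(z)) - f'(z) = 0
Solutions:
 f(z) = -asin(C1*exp(-3*sqrt(2)*z))/3 + pi/3
 f(z) = asin(C1*exp(-3*sqrt(2)*z))/3


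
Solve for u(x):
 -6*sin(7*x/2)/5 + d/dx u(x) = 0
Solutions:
 u(x) = C1 - 12*cos(7*x/2)/35


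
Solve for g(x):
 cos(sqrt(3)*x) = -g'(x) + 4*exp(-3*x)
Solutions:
 g(x) = C1 - sqrt(3)*sin(sqrt(3)*x)/3 - 4*exp(-3*x)/3


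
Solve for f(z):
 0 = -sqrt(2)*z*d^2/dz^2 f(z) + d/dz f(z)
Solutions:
 f(z) = C1 + C2*z^(sqrt(2)/2 + 1)


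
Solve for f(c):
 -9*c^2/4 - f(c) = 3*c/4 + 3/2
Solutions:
 f(c) = -9*c^2/4 - 3*c/4 - 3/2


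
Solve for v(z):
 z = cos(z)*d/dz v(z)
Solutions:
 v(z) = C1 + Integral(z/cos(z), z)


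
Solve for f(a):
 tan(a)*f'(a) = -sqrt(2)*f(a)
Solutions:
 f(a) = C1/sin(a)^(sqrt(2))


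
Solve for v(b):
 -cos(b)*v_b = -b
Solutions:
 v(b) = C1 + Integral(b/cos(b), b)


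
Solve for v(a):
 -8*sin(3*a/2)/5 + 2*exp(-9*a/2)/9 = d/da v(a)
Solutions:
 v(a) = C1 + 16*cos(3*a/2)/15 - 4*exp(-9*a/2)/81


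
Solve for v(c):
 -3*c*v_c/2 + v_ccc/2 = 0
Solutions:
 v(c) = C1 + Integral(C2*airyai(3^(1/3)*c) + C3*airybi(3^(1/3)*c), c)


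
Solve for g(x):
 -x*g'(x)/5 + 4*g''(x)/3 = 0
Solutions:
 g(x) = C1 + C2*erfi(sqrt(30)*x/20)


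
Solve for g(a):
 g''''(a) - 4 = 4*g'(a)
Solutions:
 g(a) = C1 + C4*exp(2^(2/3)*a) - a + (C2*sin(2^(2/3)*sqrt(3)*a/2) + C3*cos(2^(2/3)*sqrt(3)*a/2))*exp(-2^(2/3)*a/2)


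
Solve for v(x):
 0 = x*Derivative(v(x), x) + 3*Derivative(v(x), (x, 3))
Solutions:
 v(x) = C1 + Integral(C2*airyai(-3^(2/3)*x/3) + C3*airybi(-3^(2/3)*x/3), x)


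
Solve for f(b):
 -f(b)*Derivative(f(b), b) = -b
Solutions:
 f(b) = -sqrt(C1 + b^2)
 f(b) = sqrt(C1 + b^2)


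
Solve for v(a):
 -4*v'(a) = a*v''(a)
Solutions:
 v(a) = C1 + C2/a^3


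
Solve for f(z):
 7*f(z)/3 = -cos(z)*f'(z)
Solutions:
 f(z) = C1*(sin(z) - 1)^(7/6)/(sin(z) + 1)^(7/6)


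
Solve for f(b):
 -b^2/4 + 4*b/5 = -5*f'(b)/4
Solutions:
 f(b) = C1 + b^3/15 - 8*b^2/25


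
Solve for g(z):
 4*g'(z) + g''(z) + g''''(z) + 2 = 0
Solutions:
 g(z) = C1 + C2*exp(-3^(1/3)*z*(-(18 + sqrt(327))^(1/3) + 3^(1/3)/(18 + sqrt(327))^(1/3))/6)*sin(3^(1/6)*z*(3/(18 + sqrt(327))^(1/3) + 3^(2/3)*(18 + sqrt(327))^(1/3))/6) + C3*exp(-3^(1/3)*z*(-(18 + sqrt(327))^(1/3) + 3^(1/3)/(18 + sqrt(327))^(1/3))/6)*cos(3^(1/6)*z*(3/(18 + sqrt(327))^(1/3) + 3^(2/3)*(18 + sqrt(327))^(1/3))/6) + C4*exp(3^(1/3)*z*(-(18 + sqrt(327))^(1/3) + 3^(1/3)/(18 + sqrt(327))^(1/3))/3) - z/2


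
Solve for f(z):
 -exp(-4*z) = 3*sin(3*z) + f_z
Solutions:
 f(z) = C1 + cos(3*z) + exp(-4*z)/4


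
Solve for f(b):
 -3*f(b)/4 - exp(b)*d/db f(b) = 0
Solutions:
 f(b) = C1*exp(3*exp(-b)/4)


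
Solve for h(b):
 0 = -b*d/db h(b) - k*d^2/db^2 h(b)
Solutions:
 h(b) = C1 + C2*sqrt(k)*erf(sqrt(2)*b*sqrt(1/k)/2)


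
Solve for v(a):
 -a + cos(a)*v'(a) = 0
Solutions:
 v(a) = C1 + Integral(a/cos(a), a)


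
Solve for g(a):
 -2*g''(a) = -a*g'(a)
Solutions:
 g(a) = C1 + C2*erfi(a/2)


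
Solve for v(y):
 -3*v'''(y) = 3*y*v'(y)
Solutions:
 v(y) = C1 + Integral(C2*airyai(-y) + C3*airybi(-y), y)


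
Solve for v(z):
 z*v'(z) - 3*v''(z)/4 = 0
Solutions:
 v(z) = C1 + C2*erfi(sqrt(6)*z/3)


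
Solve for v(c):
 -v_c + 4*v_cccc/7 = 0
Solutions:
 v(c) = C1 + C4*exp(14^(1/3)*c/2) + (C2*sin(14^(1/3)*sqrt(3)*c/4) + C3*cos(14^(1/3)*sqrt(3)*c/4))*exp(-14^(1/3)*c/4)


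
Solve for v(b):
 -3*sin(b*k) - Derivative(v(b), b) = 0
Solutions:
 v(b) = C1 + 3*cos(b*k)/k


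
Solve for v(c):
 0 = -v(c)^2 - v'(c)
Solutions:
 v(c) = 1/(C1 + c)


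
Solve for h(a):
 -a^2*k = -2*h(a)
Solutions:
 h(a) = a^2*k/2


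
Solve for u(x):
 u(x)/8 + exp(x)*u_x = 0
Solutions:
 u(x) = C1*exp(exp(-x)/8)


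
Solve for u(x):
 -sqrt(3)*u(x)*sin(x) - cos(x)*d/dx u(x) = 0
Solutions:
 u(x) = C1*cos(x)^(sqrt(3))


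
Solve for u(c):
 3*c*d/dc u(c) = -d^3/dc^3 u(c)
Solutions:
 u(c) = C1 + Integral(C2*airyai(-3^(1/3)*c) + C3*airybi(-3^(1/3)*c), c)


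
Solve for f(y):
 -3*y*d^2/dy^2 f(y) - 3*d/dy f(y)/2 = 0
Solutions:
 f(y) = C1 + C2*sqrt(y)


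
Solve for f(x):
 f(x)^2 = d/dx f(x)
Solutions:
 f(x) = -1/(C1 + x)


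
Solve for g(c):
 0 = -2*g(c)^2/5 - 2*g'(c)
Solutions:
 g(c) = 5/(C1 + c)


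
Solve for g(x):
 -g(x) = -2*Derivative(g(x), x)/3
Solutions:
 g(x) = C1*exp(3*x/2)


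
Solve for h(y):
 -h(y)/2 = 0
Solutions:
 h(y) = 0


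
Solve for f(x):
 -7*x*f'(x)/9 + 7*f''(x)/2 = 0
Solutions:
 f(x) = C1 + C2*erfi(x/3)


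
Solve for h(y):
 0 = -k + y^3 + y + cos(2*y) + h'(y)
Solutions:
 h(y) = C1 + k*y - y^4/4 - y^2/2 - sin(2*y)/2


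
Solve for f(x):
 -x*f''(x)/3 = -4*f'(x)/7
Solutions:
 f(x) = C1 + C2*x^(19/7)


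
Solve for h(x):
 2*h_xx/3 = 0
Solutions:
 h(x) = C1 + C2*x


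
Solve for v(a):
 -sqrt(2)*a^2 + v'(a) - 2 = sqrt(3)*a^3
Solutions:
 v(a) = C1 + sqrt(3)*a^4/4 + sqrt(2)*a^3/3 + 2*a


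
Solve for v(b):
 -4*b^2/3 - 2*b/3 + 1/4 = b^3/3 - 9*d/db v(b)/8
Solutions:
 v(b) = C1 + 2*b^4/27 + 32*b^3/81 + 8*b^2/27 - 2*b/9


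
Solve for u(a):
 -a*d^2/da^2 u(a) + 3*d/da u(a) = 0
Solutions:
 u(a) = C1 + C2*a^4


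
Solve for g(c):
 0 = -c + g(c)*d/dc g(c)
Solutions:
 g(c) = -sqrt(C1 + c^2)
 g(c) = sqrt(C1 + c^2)


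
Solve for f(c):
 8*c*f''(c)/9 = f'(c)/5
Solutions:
 f(c) = C1 + C2*c^(49/40)


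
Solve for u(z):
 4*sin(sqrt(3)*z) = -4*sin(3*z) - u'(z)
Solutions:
 u(z) = C1 + 4*cos(3*z)/3 + 4*sqrt(3)*cos(sqrt(3)*z)/3


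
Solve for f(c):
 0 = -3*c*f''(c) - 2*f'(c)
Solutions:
 f(c) = C1 + C2*c^(1/3)


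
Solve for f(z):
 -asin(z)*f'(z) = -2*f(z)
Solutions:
 f(z) = C1*exp(2*Integral(1/asin(z), z))


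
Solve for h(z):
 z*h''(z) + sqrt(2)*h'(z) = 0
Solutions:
 h(z) = C1 + C2*z^(1 - sqrt(2))


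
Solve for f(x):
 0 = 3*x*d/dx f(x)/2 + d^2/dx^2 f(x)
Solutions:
 f(x) = C1 + C2*erf(sqrt(3)*x/2)


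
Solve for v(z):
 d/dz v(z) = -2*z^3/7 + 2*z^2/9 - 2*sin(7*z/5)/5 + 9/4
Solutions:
 v(z) = C1 - z^4/14 + 2*z^3/27 + 9*z/4 + 2*cos(7*z/5)/7


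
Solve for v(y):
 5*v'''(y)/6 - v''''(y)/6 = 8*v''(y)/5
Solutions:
 v(y) = C1 + C2*y + (C3*sin(sqrt(335)*y/10) + C4*cos(sqrt(335)*y/10))*exp(5*y/2)


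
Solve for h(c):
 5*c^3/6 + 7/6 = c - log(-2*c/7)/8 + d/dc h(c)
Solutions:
 h(c) = C1 + 5*c^4/24 - c^2/2 + c*log(-c)/8 + c*(-3*log(7) + 3*log(2) + 25)/24


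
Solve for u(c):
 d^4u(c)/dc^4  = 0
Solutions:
 u(c) = C1 + C2*c + C3*c^2 + C4*c^3


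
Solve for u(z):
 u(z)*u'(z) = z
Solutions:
 u(z) = -sqrt(C1 + z^2)
 u(z) = sqrt(C1 + z^2)


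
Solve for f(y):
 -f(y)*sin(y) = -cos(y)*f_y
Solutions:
 f(y) = C1/cos(y)


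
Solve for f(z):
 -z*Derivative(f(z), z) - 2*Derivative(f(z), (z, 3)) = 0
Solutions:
 f(z) = C1 + Integral(C2*airyai(-2^(2/3)*z/2) + C3*airybi(-2^(2/3)*z/2), z)


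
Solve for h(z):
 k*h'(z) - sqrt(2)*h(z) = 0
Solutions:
 h(z) = C1*exp(sqrt(2)*z/k)


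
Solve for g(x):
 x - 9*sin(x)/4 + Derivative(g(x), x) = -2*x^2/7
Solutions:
 g(x) = C1 - 2*x^3/21 - x^2/2 - 9*cos(x)/4


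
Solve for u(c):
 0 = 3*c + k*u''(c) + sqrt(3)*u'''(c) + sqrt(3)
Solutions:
 u(c) = C1 + C2*c + C3*exp(-sqrt(3)*c*k/3) - c^3/(2*k) + sqrt(3)*c^2*(-1 + 3/k)/(2*k)


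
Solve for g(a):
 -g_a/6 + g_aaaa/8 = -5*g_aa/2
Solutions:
 g(a) = C1 + C2*exp(6^(1/3)*a*(-(3 + sqrt(6009))^(1/3) + 10*6^(1/3)/(3 + sqrt(6009))^(1/3))/6)*sin(2^(1/3)*3^(1/6)*a*(5*2^(1/3)/(3 + sqrt(6009))^(1/3) + 3^(2/3)*(3 + sqrt(6009))^(1/3)/6)) + C3*exp(6^(1/3)*a*(-(3 + sqrt(6009))^(1/3) + 10*6^(1/3)/(3 + sqrt(6009))^(1/3))/6)*cos(2^(1/3)*3^(1/6)*a*(5*2^(1/3)/(3 + sqrt(6009))^(1/3) + 3^(2/3)*(3 + sqrt(6009))^(1/3)/6)) + C4*exp(-6^(1/3)*a*(-(3 + sqrt(6009))^(1/3) + 10*6^(1/3)/(3 + sqrt(6009))^(1/3))/3)


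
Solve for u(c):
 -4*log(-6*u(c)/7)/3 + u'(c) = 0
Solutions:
 -3*Integral(1/(log(-_y) - log(7) + log(6)), (_y, u(c)))/4 = C1 - c


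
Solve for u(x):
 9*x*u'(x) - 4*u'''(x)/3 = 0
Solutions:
 u(x) = C1 + Integral(C2*airyai(3*2^(1/3)*x/2) + C3*airybi(3*2^(1/3)*x/2), x)


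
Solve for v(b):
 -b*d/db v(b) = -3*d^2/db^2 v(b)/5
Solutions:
 v(b) = C1 + C2*erfi(sqrt(30)*b/6)


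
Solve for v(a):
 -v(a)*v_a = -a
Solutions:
 v(a) = -sqrt(C1 + a^2)
 v(a) = sqrt(C1 + a^2)


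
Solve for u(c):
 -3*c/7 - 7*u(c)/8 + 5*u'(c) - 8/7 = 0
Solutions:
 u(c) = C1*exp(7*c/40) - 24*c/49 - 1408/343


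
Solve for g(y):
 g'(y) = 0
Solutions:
 g(y) = C1


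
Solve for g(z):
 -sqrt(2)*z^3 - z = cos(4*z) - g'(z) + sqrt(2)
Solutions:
 g(z) = C1 + sqrt(2)*z^4/4 + z^2/2 + sqrt(2)*z + sin(4*z)/4


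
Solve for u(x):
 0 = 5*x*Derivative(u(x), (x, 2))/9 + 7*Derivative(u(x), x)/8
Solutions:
 u(x) = C1 + C2/x^(23/40)


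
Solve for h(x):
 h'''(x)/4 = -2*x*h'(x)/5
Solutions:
 h(x) = C1 + Integral(C2*airyai(-2*5^(2/3)*x/5) + C3*airybi(-2*5^(2/3)*x/5), x)


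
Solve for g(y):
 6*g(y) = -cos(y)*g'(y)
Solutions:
 g(y) = C1*(sin(y)^3 - 3*sin(y)^2 + 3*sin(y) - 1)/(sin(y)^3 + 3*sin(y)^2 + 3*sin(y) + 1)


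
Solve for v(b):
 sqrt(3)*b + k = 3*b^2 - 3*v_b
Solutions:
 v(b) = C1 + b^3/3 - sqrt(3)*b^2/6 - b*k/3


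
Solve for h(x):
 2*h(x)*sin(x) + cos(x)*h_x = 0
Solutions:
 h(x) = C1*cos(x)^2


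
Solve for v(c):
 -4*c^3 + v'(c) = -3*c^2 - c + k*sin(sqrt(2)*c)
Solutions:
 v(c) = C1 + c^4 - c^3 - c^2/2 - sqrt(2)*k*cos(sqrt(2)*c)/2


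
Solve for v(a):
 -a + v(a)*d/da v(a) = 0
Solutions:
 v(a) = -sqrt(C1 + a^2)
 v(a) = sqrt(C1 + a^2)


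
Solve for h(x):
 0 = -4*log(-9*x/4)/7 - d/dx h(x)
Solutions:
 h(x) = C1 - 4*x*log(-x)/7 + 4*x*(-2*log(3) + 1 + 2*log(2))/7


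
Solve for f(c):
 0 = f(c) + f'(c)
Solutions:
 f(c) = C1*exp(-c)


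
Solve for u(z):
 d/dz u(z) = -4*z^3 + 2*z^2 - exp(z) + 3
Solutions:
 u(z) = C1 - z^4 + 2*z^3/3 + 3*z - exp(z)


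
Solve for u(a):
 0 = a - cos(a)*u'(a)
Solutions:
 u(a) = C1 + Integral(a/cos(a), a)


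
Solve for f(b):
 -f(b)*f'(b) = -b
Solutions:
 f(b) = -sqrt(C1 + b^2)
 f(b) = sqrt(C1 + b^2)


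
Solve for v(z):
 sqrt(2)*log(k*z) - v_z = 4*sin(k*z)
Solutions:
 v(z) = C1 + sqrt(2)*z*(log(k*z) - 1) - 4*Piecewise((-cos(k*z)/k, Ne(k, 0)), (0, True))


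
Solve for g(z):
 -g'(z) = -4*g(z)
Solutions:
 g(z) = C1*exp(4*z)


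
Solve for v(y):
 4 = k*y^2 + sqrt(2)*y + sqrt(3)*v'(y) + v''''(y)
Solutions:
 v(y) = C1 + C4*exp(-3^(1/6)*y) - sqrt(3)*k*y^3/9 - sqrt(6)*y^2/6 + 4*sqrt(3)*y/3 + (C2*sin(3^(2/3)*y/2) + C3*cos(3^(2/3)*y/2))*exp(3^(1/6)*y/2)


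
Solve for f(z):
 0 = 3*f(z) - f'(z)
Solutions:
 f(z) = C1*exp(3*z)


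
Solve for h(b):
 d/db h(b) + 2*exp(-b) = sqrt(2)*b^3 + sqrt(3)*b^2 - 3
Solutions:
 h(b) = C1 + sqrt(2)*b^4/4 + sqrt(3)*b^3/3 - 3*b + 2*exp(-b)


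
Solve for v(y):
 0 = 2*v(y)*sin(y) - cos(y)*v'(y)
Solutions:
 v(y) = C1/cos(y)^2


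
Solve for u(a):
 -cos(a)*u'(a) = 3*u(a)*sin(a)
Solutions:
 u(a) = C1*cos(a)^3


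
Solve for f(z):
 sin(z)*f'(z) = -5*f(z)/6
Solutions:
 f(z) = C1*(cos(z) + 1)^(5/12)/(cos(z) - 1)^(5/12)


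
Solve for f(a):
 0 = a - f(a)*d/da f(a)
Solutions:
 f(a) = -sqrt(C1 + a^2)
 f(a) = sqrt(C1 + a^2)


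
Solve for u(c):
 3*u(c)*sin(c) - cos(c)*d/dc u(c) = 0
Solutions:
 u(c) = C1/cos(c)^3


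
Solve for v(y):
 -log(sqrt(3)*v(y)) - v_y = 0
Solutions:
 2*Integral(1/(2*log(_y) + log(3)), (_y, v(y))) = C1 - y


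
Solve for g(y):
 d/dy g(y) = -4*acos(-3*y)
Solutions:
 g(y) = C1 - 4*y*acos(-3*y) - 4*sqrt(1 - 9*y^2)/3


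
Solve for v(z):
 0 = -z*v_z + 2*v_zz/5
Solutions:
 v(z) = C1 + C2*erfi(sqrt(5)*z/2)


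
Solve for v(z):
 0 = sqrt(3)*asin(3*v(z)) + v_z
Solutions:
 Integral(1/asin(3*_y), (_y, v(z))) = C1 - sqrt(3)*z


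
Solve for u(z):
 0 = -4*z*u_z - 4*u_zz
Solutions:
 u(z) = C1 + C2*erf(sqrt(2)*z/2)


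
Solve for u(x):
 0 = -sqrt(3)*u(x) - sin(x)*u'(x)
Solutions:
 u(x) = C1*(cos(x) + 1)^(sqrt(3)/2)/(cos(x) - 1)^(sqrt(3)/2)


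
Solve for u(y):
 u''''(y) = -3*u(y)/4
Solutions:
 u(y) = (C1*sin(3^(1/4)*y/2) + C2*cos(3^(1/4)*y/2))*exp(-3^(1/4)*y/2) + (C3*sin(3^(1/4)*y/2) + C4*cos(3^(1/4)*y/2))*exp(3^(1/4)*y/2)


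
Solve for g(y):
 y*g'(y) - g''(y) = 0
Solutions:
 g(y) = C1 + C2*erfi(sqrt(2)*y/2)


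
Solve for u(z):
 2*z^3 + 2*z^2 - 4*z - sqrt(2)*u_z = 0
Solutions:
 u(z) = C1 + sqrt(2)*z^4/4 + sqrt(2)*z^3/3 - sqrt(2)*z^2


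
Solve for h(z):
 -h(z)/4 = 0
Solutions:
 h(z) = 0


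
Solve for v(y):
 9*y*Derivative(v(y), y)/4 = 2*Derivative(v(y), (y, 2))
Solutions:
 v(y) = C1 + C2*erfi(3*y/4)


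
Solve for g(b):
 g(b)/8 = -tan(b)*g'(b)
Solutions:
 g(b) = C1/sin(b)^(1/8)


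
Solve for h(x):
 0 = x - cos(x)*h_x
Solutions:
 h(x) = C1 + Integral(x/cos(x), x)


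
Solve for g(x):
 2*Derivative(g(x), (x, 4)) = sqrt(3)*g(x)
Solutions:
 g(x) = C1*exp(-2^(3/4)*3^(1/8)*x/2) + C2*exp(2^(3/4)*3^(1/8)*x/2) + C3*sin(2^(3/4)*3^(1/8)*x/2) + C4*cos(2^(3/4)*3^(1/8)*x/2)


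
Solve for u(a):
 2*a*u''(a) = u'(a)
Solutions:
 u(a) = C1 + C2*a^(3/2)


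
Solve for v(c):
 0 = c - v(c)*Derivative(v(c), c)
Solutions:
 v(c) = -sqrt(C1 + c^2)
 v(c) = sqrt(C1 + c^2)


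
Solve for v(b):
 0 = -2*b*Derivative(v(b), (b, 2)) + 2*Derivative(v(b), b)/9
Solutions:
 v(b) = C1 + C2*b^(10/9)


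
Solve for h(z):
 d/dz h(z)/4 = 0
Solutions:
 h(z) = C1


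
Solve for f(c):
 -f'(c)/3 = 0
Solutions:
 f(c) = C1


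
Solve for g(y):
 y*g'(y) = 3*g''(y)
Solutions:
 g(y) = C1 + C2*erfi(sqrt(6)*y/6)


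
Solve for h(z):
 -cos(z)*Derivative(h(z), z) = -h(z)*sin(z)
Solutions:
 h(z) = C1/cos(z)


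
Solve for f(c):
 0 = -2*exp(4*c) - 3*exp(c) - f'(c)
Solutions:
 f(c) = C1 - exp(4*c)/2 - 3*exp(c)


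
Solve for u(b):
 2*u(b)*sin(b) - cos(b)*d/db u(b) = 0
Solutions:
 u(b) = C1/cos(b)^2


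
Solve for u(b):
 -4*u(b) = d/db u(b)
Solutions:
 u(b) = C1*exp(-4*b)


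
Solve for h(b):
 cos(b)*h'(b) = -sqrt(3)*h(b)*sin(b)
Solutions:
 h(b) = C1*cos(b)^(sqrt(3))


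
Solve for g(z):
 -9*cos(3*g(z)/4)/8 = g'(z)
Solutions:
 9*z/8 - 2*log(sin(3*g(z)/4) - 1)/3 + 2*log(sin(3*g(z)/4) + 1)/3 = C1


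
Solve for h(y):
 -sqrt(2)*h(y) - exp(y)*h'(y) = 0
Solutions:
 h(y) = C1*exp(sqrt(2)*exp(-y))


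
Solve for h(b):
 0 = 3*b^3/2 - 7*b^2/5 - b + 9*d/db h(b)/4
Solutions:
 h(b) = C1 - b^4/6 + 28*b^3/135 + 2*b^2/9


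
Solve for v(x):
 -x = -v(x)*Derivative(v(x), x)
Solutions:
 v(x) = -sqrt(C1 + x^2)
 v(x) = sqrt(C1 + x^2)


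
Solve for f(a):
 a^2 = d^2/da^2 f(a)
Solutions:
 f(a) = C1 + C2*a + a^4/12


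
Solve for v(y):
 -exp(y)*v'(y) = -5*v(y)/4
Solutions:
 v(y) = C1*exp(-5*exp(-y)/4)


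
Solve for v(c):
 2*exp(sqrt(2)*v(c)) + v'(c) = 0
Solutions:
 v(c) = sqrt(2)*(2*log(1/(C1 + 2*c)) - log(2))/4


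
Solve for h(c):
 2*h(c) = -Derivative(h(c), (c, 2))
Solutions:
 h(c) = C1*sin(sqrt(2)*c) + C2*cos(sqrt(2)*c)


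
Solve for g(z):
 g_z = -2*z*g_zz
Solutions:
 g(z) = C1 + C2*sqrt(z)


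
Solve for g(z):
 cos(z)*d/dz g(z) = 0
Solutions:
 g(z) = C1


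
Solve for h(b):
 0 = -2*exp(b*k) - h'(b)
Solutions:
 h(b) = C1 - 2*exp(b*k)/k


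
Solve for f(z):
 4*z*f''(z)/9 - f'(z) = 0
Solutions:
 f(z) = C1 + C2*z^(13/4)


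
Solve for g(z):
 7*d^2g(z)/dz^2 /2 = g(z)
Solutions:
 g(z) = C1*exp(-sqrt(14)*z/7) + C2*exp(sqrt(14)*z/7)


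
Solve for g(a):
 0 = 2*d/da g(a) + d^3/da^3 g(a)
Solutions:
 g(a) = C1 + C2*sin(sqrt(2)*a) + C3*cos(sqrt(2)*a)


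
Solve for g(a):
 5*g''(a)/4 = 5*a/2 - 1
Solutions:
 g(a) = C1 + C2*a + a^3/3 - 2*a^2/5


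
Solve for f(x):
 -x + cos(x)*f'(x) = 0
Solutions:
 f(x) = C1 + Integral(x/cos(x), x)


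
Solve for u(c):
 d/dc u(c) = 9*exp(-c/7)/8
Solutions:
 u(c) = C1 - 63*exp(-c/7)/8


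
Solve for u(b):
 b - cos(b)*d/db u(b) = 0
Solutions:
 u(b) = C1 + Integral(b/cos(b), b)


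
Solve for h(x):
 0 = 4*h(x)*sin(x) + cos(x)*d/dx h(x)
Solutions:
 h(x) = C1*cos(x)^4


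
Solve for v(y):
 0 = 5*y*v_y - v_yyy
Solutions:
 v(y) = C1 + Integral(C2*airyai(5^(1/3)*y) + C3*airybi(5^(1/3)*y), y)


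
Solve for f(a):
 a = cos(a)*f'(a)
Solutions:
 f(a) = C1 + Integral(a/cos(a), a)


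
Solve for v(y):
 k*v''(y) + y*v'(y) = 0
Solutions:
 v(y) = C1 + C2*sqrt(k)*erf(sqrt(2)*y*sqrt(1/k)/2)


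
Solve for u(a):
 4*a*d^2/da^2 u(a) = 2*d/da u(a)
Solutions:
 u(a) = C1 + C2*a^(3/2)


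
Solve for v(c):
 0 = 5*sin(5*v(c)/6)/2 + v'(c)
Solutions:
 5*c/2 + 3*log(cos(5*v(c)/6) - 1)/5 - 3*log(cos(5*v(c)/6) + 1)/5 = C1


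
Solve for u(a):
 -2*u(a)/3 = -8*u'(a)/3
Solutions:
 u(a) = C1*exp(a/4)


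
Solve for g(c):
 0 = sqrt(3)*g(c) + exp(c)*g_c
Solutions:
 g(c) = C1*exp(sqrt(3)*exp(-c))


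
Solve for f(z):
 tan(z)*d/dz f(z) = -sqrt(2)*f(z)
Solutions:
 f(z) = C1/sin(z)^(sqrt(2))


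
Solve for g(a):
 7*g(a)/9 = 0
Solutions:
 g(a) = 0


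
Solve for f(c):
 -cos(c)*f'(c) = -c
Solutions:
 f(c) = C1 + Integral(c/cos(c), c)


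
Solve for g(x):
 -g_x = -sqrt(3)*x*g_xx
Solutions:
 g(x) = C1 + C2*x^(sqrt(3)/3 + 1)


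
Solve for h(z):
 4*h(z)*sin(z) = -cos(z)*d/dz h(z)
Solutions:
 h(z) = C1*cos(z)^4


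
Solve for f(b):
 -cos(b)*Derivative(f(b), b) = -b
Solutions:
 f(b) = C1 + Integral(b/cos(b), b)


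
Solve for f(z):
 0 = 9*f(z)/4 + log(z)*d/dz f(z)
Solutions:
 f(z) = C1*exp(-9*li(z)/4)


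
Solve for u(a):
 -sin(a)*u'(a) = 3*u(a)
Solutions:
 u(a) = C1*(cos(a) + 1)^(3/2)/(cos(a) - 1)^(3/2)


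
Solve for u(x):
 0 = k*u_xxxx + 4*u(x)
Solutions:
 u(x) = C1*exp(-sqrt(2)*x*(-1/k)^(1/4)) + C2*exp(sqrt(2)*x*(-1/k)^(1/4)) + C3*exp(-sqrt(2)*I*x*(-1/k)^(1/4)) + C4*exp(sqrt(2)*I*x*(-1/k)^(1/4))


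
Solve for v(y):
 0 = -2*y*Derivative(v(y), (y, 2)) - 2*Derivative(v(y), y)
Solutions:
 v(y) = C1 + C2*log(y)


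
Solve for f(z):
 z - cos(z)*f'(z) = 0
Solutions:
 f(z) = C1 + Integral(z/cos(z), z)


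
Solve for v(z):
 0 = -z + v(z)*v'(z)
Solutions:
 v(z) = -sqrt(C1 + z^2)
 v(z) = sqrt(C1 + z^2)


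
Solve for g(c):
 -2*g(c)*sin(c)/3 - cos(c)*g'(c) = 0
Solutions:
 g(c) = C1*cos(c)^(2/3)


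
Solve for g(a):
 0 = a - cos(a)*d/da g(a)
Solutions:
 g(a) = C1 + Integral(a/cos(a), a)


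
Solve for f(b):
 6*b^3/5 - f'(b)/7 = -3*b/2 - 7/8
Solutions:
 f(b) = C1 + 21*b^4/10 + 21*b^2/4 + 49*b/8


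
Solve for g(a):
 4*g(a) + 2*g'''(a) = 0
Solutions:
 g(a) = C3*exp(-2^(1/3)*a) + (C1*sin(2^(1/3)*sqrt(3)*a/2) + C2*cos(2^(1/3)*sqrt(3)*a/2))*exp(2^(1/3)*a/2)


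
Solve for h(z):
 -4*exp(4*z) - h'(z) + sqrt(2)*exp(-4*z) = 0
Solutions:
 h(z) = C1 - exp(4*z) - sqrt(2)*exp(-4*z)/4


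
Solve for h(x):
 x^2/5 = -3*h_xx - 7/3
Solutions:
 h(x) = C1 + C2*x - x^4/180 - 7*x^2/18


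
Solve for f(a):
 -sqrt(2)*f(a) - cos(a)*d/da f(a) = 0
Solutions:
 f(a) = C1*(sin(a) - 1)^(sqrt(2)/2)/(sin(a) + 1)^(sqrt(2)/2)


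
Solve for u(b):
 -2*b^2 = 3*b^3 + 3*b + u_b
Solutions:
 u(b) = C1 - 3*b^4/4 - 2*b^3/3 - 3*b^2/2


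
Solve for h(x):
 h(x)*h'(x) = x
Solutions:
 h(x) = -sqrt(C1 + x^2)
 h(x) = sqrt(C1 + x^2)


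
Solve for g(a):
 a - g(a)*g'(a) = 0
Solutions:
 g(a) = -sqrt(C1 + a^2)
 g(a) = sqrt(C1 + a^2)


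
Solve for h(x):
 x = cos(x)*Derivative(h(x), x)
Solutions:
 h(x) = C1 + Integral(x/cos(x), x)


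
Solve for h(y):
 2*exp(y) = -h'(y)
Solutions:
 h(y) = C1 - 2*exp(y)


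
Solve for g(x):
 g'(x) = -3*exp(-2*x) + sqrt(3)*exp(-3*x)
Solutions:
 g(x) = C1 + 3*exp(-2*x)/2 - sqrt(3)*exp(-3*x)/3


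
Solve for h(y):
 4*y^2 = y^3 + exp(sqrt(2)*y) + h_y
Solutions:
 h(y) = C1 - y^4/4 + 4*y^3/3 - sqrt(2)*exp(sqrt(2)*y)/2


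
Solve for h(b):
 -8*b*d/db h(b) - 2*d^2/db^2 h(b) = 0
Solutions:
 h(b) = C1 + C2*erf(sqrt(2)*b)


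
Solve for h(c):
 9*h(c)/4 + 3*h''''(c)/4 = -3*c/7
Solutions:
 h(c) = -4*c/21 + (C1*sin(sqrt(2)*3^(1/4)*c/2) + C2*cos(sqrt(2)*3^(1/4)*c/2))*exp(-sqrt(2)*3^(1/4)*c/2) + (C3*sin(sqrt(2)*3^(1/4)*c/2) + C4*cos(sqrt(2)*3^(1/4)*c/2))*exp(sqrt(2)*3^(1/4)*c/2)


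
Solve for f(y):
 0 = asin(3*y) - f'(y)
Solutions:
 f(y) = C1 + y*asin(3*y) + sqrt(1 - 9*y^2)/3


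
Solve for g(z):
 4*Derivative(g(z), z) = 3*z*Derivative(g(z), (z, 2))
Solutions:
 g(z) = C1 + C2*z^(7/3)


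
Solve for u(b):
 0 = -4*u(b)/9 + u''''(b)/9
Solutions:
 u(b) = C1*exp(-sqrt(2)*b) + C2*exp(sqrt(2)*b) + C3*sin(sqrt(2)*b) + C4*cos(sqrt(2)*b)


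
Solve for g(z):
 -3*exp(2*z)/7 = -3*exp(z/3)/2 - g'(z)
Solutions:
 g(z) = C1 - 9*exp(z/3)/2 + 3*exp(2*z)/14


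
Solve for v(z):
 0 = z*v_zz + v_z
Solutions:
 v(z) = C1 + C2*log(z)


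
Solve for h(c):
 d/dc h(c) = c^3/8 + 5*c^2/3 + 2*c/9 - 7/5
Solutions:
 h(c) = C1 + c^4/32 + 5*c^3/9 + c^2/9 - 7*c/5


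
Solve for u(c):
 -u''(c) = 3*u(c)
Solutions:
 u(c) = C1*sin(sqrt(3)*c) + C2*cos(sqrt(3)*c)


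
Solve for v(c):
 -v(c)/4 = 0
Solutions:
 v(c) = 0


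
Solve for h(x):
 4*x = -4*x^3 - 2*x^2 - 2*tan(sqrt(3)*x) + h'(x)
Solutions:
 h(x) = C1 + x^4 + 2*x^3/3 + 2*x^2 - 2*sqrt(3)*log(cos(sqrt(3)*x))/3


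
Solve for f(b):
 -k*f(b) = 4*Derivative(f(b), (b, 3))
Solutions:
 f(b) = C1*exp(2^(1/3)*b*(-k)^(1/3)/2) + C2*exp(2^(1/3)*b*(-k)^(1/3)*(-1 + sqrt(3)*I)/4) + C3*exp(-2^(1/3)*b*(-k)^(1/3)*(1 + sqrt(3)*I)/4)


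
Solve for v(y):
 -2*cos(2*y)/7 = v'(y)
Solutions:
 v(y) = C1 - sin(2*y)/7


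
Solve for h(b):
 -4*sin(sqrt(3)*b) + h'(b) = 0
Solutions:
 h(b) = C1 - 4*sqrt(3)*cos(sqrt(3)*b)/3


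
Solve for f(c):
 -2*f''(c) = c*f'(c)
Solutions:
 f(c) = C1 + C2*erf(c/2)


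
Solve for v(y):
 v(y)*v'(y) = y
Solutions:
 v(y) = -sqrt(C1 + y^2)
 v(y) = sqrt(C1 + y^2)


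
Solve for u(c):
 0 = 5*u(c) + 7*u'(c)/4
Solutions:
 u(c) = C1*exp(-20*c/7)


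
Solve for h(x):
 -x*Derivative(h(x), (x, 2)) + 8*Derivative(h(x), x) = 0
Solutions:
 h(x) = C1 + C2*x^9


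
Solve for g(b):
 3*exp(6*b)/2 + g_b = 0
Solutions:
 g(b) = C1 - exp(6*b)/4


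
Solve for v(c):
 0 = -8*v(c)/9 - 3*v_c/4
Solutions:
 v(c) = C1*exp(-32*c/27)


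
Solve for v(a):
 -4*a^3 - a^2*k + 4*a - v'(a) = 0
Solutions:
 v(a) = C1 - a^4 - a^3*k/3 + 2*a^2


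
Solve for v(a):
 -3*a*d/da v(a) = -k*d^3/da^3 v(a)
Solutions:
 v(a) = C1 + Integral(C2*airyai(3^(1/3)*a*(1/k)^(1/3)) + C3*airybi(3^(1/3)*a*(1/k)^(1/3)), a)


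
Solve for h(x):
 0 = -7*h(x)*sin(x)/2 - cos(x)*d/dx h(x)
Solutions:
 h(x) = C1*cos(x)^(7/2)


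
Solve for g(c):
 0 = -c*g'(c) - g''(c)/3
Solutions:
 g(c) = C1 + C2*erf(sqrt(6)*c/2)


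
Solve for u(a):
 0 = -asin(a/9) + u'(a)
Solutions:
 u(a) = C1 + a*asin(a/9) + sqrt(81 - a^2)


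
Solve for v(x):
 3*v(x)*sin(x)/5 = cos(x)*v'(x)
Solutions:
 v(x) = C1/cos(x)^(3/5)


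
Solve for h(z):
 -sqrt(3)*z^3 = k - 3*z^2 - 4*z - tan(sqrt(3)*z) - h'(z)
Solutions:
 h(z) = C1 + k*z + sqrt(3)*z^4/4 - z^3 - 2*z^2 + sqrt(3)*log(cos(sqrt(3)*z))/3


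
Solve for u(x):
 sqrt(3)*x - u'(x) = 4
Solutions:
 u(x) = C1 + sqrt(3)*x^2/2 - 4*x


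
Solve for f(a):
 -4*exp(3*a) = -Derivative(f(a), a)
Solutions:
 f(a) = C1 + 4*exp(3*a)/3


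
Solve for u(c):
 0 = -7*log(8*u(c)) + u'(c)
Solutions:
 -Integral(1/(log(_y) + 3*log(2)), (_y, u(c)))/7 = C1 - c


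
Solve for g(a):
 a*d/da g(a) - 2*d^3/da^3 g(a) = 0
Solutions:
 g(a) = C1 + Integral(C2*airyai(2^(2/3)*a/2) + C3*airybi(2^(2/3)*a/2), a)


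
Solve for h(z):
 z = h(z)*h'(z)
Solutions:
 h(z) = -sqrt(C1 + z^2)
 h(z) = sqrt(C1 + z^2)


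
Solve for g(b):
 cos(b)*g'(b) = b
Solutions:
 g(b) = C1 + Integral(b/cos(b), b)


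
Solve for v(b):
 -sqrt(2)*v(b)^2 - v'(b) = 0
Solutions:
 v(b) = 1/(C1 + sqrt(2)*b)


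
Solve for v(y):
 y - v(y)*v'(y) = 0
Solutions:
 v(y) = -sqrt(C1 + y^2)
 v(y) = sqrt(C1 + y^2)


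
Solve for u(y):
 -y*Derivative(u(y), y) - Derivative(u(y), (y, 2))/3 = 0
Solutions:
 u(y) = C1 + C2*erf(sqrt(6)*y/2)


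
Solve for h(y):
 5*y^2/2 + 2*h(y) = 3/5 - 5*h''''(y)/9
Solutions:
 h(y) = -5*y^2/4 + (C1*sin(10^(3/4)*sqrt(3)*y/10) + C2*cos(10^(3/4)*sqrt(3)*y/10))*exp(-10^(3/4)*sqrt(3)*y/10) + (C3*sin(10^(3/4)*sqrt(3)*y/10) + C4*cos(10^(3/4)*sqrt(3)*y/10))*exp(10^(3/4)*sqrt(3)*y/10) + 3/10


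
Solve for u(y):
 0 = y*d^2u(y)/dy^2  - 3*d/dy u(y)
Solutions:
 u(y) = C1 + C2*y^4


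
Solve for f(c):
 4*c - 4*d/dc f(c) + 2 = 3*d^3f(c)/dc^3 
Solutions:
 f(c) = C1 + C2*sin(2*sqrt(3)*c/3) + C3*cos(2*sqrt(3)*c/3) + c^2/2 + c/2


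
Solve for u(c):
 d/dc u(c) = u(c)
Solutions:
 u(c) = C1*exp(c)


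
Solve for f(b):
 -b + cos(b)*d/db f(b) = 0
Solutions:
 f(b) = C1 + Integral(b/cos(b), b)


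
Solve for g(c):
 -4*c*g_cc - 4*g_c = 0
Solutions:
 g(c) = C1 + C2*log(c)


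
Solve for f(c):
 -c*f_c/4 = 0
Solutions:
 f(c) = C1


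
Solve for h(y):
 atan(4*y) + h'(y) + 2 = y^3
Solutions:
 h(y) = C1 + y^4/4 - y*atan(4*y) - 2*y + log(16*y^2 + 1)/8


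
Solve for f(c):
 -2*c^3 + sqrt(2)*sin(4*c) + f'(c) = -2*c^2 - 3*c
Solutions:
 f(c) = C1 + c^4/2 - 2*c^3/3 - 3*c^2/2 + sqrt(2)*cos(4*c)/4


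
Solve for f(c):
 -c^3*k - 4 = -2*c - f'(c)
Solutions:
 f(c) = C1 + c^4*k/4 - c^2 + 4*c


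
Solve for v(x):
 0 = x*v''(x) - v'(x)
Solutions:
 v(x) = C1 + C2*x^2


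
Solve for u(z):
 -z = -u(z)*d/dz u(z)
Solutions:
 u(z) = -sqrt(C1 + z^2)
 u(z) = sqrt(C1 + z^2)


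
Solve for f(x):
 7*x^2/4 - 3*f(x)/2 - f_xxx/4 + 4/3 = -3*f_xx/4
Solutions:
 f(x) = C1*exp(x*(1/(2*(sqrt(3) + 2)^(1/3)) + (sqrt(3) + 2)^(1/3)/2 + 1))*sin(sqrt(3)*x*(-(sqrt(3) + 2)^(1/3) + (sqrt(3) + 2)^(-1/3))/2) + C2*exp(x*(1/(2*(sqrt(3) + 2)^(1/3)) + (sqrt(3) + 2)^(1/3)/2 + 1))*cos(sqrt(3)*x*(-(sqrt(3) + 2)^(1/3) + (sqrt(3) + 2)^(-1/3))/2) + C3*exp(x*(-(sqrt(3) + 2)^(1/3) - 1/(sqrt(3) + 2)^(1/3) + 1)) + 7*x^2/6 + 37/18


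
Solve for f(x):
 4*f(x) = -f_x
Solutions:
 f(x) = C1*exp(-4*x)


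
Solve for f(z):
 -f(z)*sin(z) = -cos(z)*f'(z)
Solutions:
 f(z) = C1/cos(z)


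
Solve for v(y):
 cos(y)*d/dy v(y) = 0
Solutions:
 v(y) = C1


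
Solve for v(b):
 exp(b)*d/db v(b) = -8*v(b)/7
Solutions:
 v(b) = C1*exp(8*exp(-b)/7)


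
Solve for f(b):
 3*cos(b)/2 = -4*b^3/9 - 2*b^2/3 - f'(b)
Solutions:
 f(b) = C1 - b^4/9 - 2*b^3/9 - 3*sin(b)/2


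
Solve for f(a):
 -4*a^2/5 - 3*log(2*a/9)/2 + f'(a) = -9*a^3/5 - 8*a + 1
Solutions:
 f(a) = C1 - 9*a^4/20 + 4*a^3/15 - 4*a^2 + 3*a*log(a)/2 - 3*a*log(3) - a/2 + 3*a*log(2)/2


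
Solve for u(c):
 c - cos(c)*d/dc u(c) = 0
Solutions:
 u(c) = C1 + Integral(c/cos(c), c)


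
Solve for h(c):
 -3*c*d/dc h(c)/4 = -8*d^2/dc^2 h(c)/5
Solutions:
 h(c) = C1 + C2*erfi(sqrt(15)*c/8)


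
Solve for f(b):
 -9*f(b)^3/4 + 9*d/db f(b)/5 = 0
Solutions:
 f(b) = -sqrt(2)*sqrt(-1/(C1 + 5*b))
 f(b) = sqrt(2)*sqrt(-1/(C1 + 5*b))


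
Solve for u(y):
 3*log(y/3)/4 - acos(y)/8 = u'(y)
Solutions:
 u(y) = C1 + 3*y*log(y)/4 - y*acos(y)/8 - 3*y*log(3)/4 - 3*y/4 + sqrt(1 - y^2)/8


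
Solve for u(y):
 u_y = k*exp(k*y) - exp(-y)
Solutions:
 u(y) = C1 + exp(k*y) + exp(-y)


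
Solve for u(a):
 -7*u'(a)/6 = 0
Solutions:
 u(a) = C1


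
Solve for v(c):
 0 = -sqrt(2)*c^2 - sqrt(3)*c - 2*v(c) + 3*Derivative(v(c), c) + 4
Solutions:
 v(c) = C1*exp(2*c/3) - sqrt(2)*c^2/2 - 3*sqrt(2)*c/2 - sqrt(3)*c/2 - 9*sqrt(2)/4 - 3*sqrt(3)/4 + 2


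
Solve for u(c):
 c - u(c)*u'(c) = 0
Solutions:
 u(c) = -sqrt(C1 + c^2)
 u(c) = sqrt(C1 + c^2)


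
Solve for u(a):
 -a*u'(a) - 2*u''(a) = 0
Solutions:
 u(a) = C1 + C2*erf(a/2)


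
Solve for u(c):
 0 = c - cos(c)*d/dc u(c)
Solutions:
 u(c) = C1 + Integral(c/cos(c), c)


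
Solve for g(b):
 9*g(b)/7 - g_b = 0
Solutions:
 g(b) = C1*exp(9*b/7)


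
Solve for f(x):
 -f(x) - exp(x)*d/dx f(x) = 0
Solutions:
 f(x) = C1*exp(exp(-x))


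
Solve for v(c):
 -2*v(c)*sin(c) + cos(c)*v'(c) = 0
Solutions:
 v(c) = C1/cos(c)^2


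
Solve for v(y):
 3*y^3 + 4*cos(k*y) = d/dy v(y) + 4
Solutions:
 v(y) = C1 + 3*y^4/4 - 4*y + 4*sin(k*y)/k


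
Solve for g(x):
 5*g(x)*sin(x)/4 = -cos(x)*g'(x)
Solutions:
 g(x) = C1*cos(x)^(5/4)


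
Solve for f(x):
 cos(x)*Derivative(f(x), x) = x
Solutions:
 f(x) = C1 + Integral(x/cos(x), x)


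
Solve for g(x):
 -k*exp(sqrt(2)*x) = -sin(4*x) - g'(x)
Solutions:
 g(x) = C1 + sqrt(2)*k*exp(sqrt(2)*x)/2 + cos(4*x)/4


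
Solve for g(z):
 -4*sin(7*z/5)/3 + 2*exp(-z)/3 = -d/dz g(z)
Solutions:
 g(z) = C1 - 20*cos(7*z/5)/21 + 2*exp(-z)/3


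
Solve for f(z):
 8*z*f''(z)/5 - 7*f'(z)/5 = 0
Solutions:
 f(z) = C1 + C2*z^(15/8)


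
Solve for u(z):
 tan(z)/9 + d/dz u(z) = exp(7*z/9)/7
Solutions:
 u(z) = C1 + 9*exp(7*z/9)/49 + log(cos(z))/9


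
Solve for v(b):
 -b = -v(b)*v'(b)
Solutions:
 v(b) = -sqrt(C1 + b^2)
 v(b) = sqrt(C1 + b^2)


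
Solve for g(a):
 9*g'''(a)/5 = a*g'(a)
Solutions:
 g(a) = C1 + Integral(C2*airyai(15^(1/3)*a/3) + C3*airybi(15^(1/3)*a/3), a)


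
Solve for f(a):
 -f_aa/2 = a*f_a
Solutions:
 f(a) = C1 + C2*erf(a)


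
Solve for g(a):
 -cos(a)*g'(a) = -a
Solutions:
 g(a) = C1 + Integral(a/cos(a), a)


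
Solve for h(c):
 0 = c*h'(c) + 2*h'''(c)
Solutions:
 h(c) = C1 + Integral(C2*airyai(-2^(2/3)*c/2) + C3*airybi(-2^(2/3)*c/2), c)


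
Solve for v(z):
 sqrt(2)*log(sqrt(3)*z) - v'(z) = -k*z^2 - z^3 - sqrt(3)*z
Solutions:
 v(z) = C1 + k*z^3/3 + z^4/4 + sqrt(3)*z^2/2 + sqrt(2)*z*log(z) - sqrt(2)*z + sqrt(2)*z*log(3)/2


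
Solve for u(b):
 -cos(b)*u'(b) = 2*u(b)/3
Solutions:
 u(b) = C1*(sin(b) - 1)^(1/3)/(sin(b) + 1)^(1/3)


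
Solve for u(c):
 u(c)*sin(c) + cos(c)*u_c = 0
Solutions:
 u(c) = C1*cos(c)


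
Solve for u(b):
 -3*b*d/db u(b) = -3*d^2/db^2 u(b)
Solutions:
 u(b) = C1 + C2*erfi(sqrt(2)*b/2)


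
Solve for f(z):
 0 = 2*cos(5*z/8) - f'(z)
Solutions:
 f(z) = C1 + 16*sin(5*z/8)/5


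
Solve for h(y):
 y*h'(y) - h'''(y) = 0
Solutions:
 h(y) = C1 + Integral(C2*airyai(y) + C3*airybi(y), y)


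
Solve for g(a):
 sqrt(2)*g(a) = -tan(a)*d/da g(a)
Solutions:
 g(a) = C1/sin(a)^(sqrt(2))


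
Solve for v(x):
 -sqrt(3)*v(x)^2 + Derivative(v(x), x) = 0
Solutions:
 v(x) = -1/(C1 + sqrt(3)*x)


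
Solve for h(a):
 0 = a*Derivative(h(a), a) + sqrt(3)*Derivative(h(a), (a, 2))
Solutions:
 h(a) = C1 + C2*erf(sqrt(2)*3^(3/4)*a/6)


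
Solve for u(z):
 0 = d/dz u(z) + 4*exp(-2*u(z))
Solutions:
 u(z) = log(-sqrt(C1 - 8*z))
 u(z) = log(C1 - 8*z)/2


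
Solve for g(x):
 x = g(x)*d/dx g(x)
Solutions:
 g(x) = -sqrt(C1 + x^2)
 g(x) = sqrt(C1 + x^2)


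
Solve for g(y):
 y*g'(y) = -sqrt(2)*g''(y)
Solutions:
 g(y) = C1 + C2*erf(2^(1/4)*y/2)


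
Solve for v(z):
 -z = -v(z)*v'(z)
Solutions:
 v(z) = -sqrt(C1 + z^2)
 v(z) = sqrt(C1 + z^2)


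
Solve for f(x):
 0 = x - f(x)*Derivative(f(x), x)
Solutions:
 f(x) = -sqrt(C1 + x^2)
 f(x) = sqrt(C1 + x^2)


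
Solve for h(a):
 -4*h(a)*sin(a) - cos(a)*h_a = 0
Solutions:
 h(a) = C1*cos(a)^4


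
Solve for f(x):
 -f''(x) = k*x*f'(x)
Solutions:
 f(x) = Piecewise((-sqrt(2)*sqrt(pi)*C1*erf(sqrt(2)*sqrt(k)*x/2)/(2*sqrt(k)) - C2, (k > 0) | (k < 0)), (-C1*x - C2, True))


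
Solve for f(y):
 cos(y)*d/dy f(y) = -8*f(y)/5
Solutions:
 f(y) = C1*(sin(y) - 1)^(4/5)/(sin(y) + 1)^(4/5)


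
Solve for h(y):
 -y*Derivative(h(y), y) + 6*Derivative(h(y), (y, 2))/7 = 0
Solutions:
 h(y) = C1 + C2*erfi(sqrt(21)*y/6)


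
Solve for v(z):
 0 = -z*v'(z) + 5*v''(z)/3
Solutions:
 v(z) = C1 + C2*erfi(sqrt(30)*z/10)


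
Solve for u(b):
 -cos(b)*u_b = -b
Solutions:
 u(b) = C1 + Integral(b/cos(b), b)


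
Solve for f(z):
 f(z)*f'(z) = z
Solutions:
 f(z) = -sqrt(C1 + z^2)
 f(z) = sqrt(C1 + z^2)


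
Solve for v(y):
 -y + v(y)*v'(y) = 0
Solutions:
 v(y) = -sqrt(C1 + y^2)
 v(y) = sqrt(C1 + y^2)


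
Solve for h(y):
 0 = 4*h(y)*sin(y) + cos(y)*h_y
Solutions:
 h(y) = C1*cos(y)^4


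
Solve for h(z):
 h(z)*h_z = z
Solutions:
 h(z) = -sqrt(C1 + z^2)
 h(z) = sqrt(C1 + z^2)


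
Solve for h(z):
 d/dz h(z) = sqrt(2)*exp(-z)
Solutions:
 h(z) = C1 - sqrt(2)*exp(-z)


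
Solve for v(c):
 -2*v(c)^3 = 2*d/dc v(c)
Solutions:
 v(c) = -sqrt(2)*sqrt(-1/(C1 - c))/2
 v(c) = sqrt(2)*sqrt(-1/(C1 - c))/2


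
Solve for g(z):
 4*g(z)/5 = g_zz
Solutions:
 g(z) = C1*exp(-2*sqrt(5)*z/5) + C2*exp(2*sqrt(5)*z/5)


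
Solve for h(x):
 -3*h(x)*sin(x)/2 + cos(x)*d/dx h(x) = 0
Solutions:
 h(x) = C1/cos(x)^(3/2)


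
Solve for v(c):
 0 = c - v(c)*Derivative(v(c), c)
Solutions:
 v(c) = -sqrt(C1 + c^2)
 v(c) = sqrt(C1 + c^2)


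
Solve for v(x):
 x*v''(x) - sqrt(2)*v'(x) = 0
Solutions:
 v(x) = C1 + C2*x^(1 + sqrt(2))


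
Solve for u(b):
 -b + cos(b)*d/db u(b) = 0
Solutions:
 u(b) = C1 + Integral(b/cos(b), b)


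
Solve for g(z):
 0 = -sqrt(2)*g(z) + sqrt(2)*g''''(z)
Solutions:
 g(z) = C1*exp(-z) + C2*exp(z) + C3*sin(z) + C4*cos(z)


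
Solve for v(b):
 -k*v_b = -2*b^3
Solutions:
 v(b) = C1 + b^4/(2*k)


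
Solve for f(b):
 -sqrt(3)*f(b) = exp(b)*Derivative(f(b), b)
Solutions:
 f(b) = C1*exp(sqrt(3)*exp(-b))


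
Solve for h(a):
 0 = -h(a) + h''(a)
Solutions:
 h(a) = C1*exp(-a) + C2*exp(a)


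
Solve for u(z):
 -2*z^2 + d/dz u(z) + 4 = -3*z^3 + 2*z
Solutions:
 u(z) = C1 - 3*z^4/4 + 2*z^3/3 + z^2 - 4*z


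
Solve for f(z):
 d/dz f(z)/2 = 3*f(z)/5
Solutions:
 f(z) = C1*exp(6*z/5)


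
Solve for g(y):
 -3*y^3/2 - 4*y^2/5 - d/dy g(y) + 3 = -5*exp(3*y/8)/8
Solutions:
 g(y) = C1 - 3*y^4/8 - 4*y^3/15 + 3*y + 5*exp(3*y/8)/3


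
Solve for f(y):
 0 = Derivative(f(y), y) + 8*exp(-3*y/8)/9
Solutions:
 f(y) = C1 + 64*exp(-3*y/8)/27


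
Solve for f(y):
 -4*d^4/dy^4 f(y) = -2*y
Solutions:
 f(y) = C1 + C2*y + C3*y^2 + C4*y^3 + y^5/240


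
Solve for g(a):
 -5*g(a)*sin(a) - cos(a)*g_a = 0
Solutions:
 g(a) = C1*cos(a)^5


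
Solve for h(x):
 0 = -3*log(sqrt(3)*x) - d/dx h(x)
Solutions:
 h(x) = C1 - 3*x*log(x) - 3*x*log(3)/2 + 3*x


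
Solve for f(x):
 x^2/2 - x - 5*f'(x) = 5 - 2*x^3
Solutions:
 f(x) = C1 + x^4/10 + x^3/30 - x^2/10 - x


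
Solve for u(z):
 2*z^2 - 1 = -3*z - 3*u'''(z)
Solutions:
 u(z) = C1 + C2*z + C3*z^2 - z^5/90 - z^4/24 + z^3/18


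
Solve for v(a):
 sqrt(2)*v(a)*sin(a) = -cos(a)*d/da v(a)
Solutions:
 v(a) = C1*cos(a)^(sqrt(2))


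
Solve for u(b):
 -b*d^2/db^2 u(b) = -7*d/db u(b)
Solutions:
 u(b) = C1 + C2*b^8


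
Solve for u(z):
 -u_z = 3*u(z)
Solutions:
 u(z) = C1*exp(-3*z)


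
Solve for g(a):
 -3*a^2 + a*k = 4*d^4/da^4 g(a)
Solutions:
 g(a) = C1 + C2*a + C3*a^2 + C4*a^3 - a^6/480 + a^5*k/480


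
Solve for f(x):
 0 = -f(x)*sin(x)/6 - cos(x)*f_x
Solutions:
 f(x) = C1*cos(x)^(1/6)


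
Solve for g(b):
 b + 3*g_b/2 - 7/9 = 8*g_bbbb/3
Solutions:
 g(b) = C1 + C4*exp(6^(2/3)*b/4) - b^2/3 + 14*b/27 + (C2*sin(3*2^(2/3)*3^(1/6)*b/8) + C3*cos(3*2^(2/3)*3^(1/6)*b/8))*exp(-6^(2/3)*b/8)


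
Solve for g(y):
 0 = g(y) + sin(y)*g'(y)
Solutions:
 g(y) = C1*sqrt(cos(y) + 1)/sqrt(cos(y) - 1)


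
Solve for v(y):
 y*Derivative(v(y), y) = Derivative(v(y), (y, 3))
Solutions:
 v(y) = C1 + Integral(C2*airyai(y) + C3*airybi(y), y)


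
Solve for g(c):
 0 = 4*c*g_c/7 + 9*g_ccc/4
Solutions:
 g(c) = C1 + Integral(C2*airyai(-2*294^(1/3)*c/21) + C3*airybi(-2*294^(1/3)*c/21), c)


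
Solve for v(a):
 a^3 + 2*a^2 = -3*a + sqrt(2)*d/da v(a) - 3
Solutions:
 v(a) = C1 + sqrt(2)*a^4/8 + sqrt(2)*a^3/3 + 3*sqrt(2)*a^2/4 + 3*sqrt(2)*a/2


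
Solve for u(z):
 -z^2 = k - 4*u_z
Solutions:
 u(z) = C1 + k*z/4 + z^3/12


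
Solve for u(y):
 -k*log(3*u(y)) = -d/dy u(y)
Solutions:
 Integral(1/(log(_y) + log(3)), (_y, u(y))) = C1 + k*y
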